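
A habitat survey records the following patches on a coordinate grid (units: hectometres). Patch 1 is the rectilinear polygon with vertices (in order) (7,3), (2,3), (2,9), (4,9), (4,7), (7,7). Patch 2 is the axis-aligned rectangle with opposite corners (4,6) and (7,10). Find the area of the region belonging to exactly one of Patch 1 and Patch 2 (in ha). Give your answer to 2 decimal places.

|Patch 1| = 24, |Patch 2| = 12, |Patch 1∩Patch 2| = 3.
|Patch 1 △ Patch 2| = |Patch 1| + |Patch 2| − 2·|Patch 1∩Patch 2| = 24 + 12 − 6 = 30.00.

30.00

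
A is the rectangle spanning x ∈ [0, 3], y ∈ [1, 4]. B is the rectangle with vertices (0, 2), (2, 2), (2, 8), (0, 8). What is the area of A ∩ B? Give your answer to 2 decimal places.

4.00

|A∩B|: x∈[0,2], y∈[2,4] → 2·2 = 4.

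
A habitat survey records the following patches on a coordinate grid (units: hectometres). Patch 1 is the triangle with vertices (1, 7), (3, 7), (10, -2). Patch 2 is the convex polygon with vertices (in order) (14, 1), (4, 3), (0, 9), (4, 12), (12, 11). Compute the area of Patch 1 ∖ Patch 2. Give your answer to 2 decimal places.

|Patch 1| = 9, |Patch 1∩Patch 2| = 6.4583.
|Patch 1 ∖ Patch 2| = |Patch 1| − |Patch 1∩Patch 2| = 9 − 6.4583 = 2.54.

2.54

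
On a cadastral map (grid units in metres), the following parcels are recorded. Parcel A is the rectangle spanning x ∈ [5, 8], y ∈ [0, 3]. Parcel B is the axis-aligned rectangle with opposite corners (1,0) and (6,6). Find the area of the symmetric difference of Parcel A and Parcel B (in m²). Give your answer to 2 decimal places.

|Parcel A∩Parcel B|: x∈[5,6], y∈[0,3] → 1·3 = 3.
|Parcel A △ Parcel B| = |Parcel A| + |Parcel B| − 2·|Parcel A∩Parcel B| = 9 + 30 − 6 = 33.00.

33.00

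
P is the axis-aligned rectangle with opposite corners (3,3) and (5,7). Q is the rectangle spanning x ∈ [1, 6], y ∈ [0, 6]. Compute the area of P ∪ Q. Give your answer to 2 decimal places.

32.00

By inclusion–exclusion:
Individual areas: |P| = 8, |Q| = 30.
|P∩Q|: x∈[3,5], y∈[3,6] → 2·3 = 6.
|P ∪ Q| = 38 − 6 = 32.00.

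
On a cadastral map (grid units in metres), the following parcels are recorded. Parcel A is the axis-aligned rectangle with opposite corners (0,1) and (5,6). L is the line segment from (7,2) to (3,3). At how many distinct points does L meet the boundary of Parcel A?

1

The segment meets the boundary at (5,2.5).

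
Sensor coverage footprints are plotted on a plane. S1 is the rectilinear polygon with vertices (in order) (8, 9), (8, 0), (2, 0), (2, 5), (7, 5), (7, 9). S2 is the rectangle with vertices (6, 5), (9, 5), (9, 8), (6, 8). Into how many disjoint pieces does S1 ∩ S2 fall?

S1 ∩ S2 is a single connected region.

1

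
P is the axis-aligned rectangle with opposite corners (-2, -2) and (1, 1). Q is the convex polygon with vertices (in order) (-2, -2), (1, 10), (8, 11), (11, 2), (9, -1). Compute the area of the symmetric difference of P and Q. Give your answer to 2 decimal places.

|P| = 9, |Q| = 120.5, |P∩Q| = 7.4659.
|P △ Q| = |P| + |Q| − 2·|P∩Q| = 9 + 120.5 − 14.9318 = 114.57.

114.57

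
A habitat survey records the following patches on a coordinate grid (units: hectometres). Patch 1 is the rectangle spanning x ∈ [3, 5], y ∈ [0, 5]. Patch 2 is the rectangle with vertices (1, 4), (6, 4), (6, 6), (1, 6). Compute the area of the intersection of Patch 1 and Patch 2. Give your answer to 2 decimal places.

|Patch 1∩Patch 2|: x∈[3,5], y∈[4,5] → 2·1 = 2.

2.00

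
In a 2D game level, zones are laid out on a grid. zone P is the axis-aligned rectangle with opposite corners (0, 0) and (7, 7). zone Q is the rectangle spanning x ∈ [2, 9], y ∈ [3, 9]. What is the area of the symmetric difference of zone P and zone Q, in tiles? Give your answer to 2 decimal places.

|zone P∩zone Q|: x∈[2,7], y∈[3,7] → 5·4 = 20.
|zone P △ zone Q| = |zone P| + |zone Q| − 2·|zone P∩zone Q| = 49 + 42 − 40 = 51.00.

51.00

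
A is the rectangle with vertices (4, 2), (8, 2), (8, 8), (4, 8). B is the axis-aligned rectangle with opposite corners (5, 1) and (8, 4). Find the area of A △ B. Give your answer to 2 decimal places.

21.00

|A∩B|: x∈[5,8], y∈[2,4] → 3·2 = 6.
|A △ B| = |A| + |B| − 2·|A∩B| = 24 + 9 − 12 = 21.00.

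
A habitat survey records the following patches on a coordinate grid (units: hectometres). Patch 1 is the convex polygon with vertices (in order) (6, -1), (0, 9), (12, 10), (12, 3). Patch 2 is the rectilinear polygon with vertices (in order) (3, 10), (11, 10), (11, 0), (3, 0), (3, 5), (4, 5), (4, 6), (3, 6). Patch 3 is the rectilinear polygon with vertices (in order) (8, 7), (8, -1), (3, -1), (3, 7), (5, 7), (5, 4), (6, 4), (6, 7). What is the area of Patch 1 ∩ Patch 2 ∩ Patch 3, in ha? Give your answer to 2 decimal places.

26.12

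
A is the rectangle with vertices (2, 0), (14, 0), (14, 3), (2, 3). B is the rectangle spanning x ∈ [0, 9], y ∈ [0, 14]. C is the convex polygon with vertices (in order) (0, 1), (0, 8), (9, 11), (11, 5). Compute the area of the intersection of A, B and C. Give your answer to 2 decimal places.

2.23

The intersection is the polygon with vertices (5.5,3), (2,1.727), (2,3).
By the shoelace formula its area is 2.23.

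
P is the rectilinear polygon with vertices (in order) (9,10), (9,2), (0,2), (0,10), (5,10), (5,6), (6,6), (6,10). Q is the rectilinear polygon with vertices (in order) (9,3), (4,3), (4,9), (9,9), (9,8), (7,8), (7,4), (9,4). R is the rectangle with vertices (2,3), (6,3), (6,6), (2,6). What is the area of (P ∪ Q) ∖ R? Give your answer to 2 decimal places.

|P ∪ Q| = 71.
|(P ∪ Q) ∩ R| = 12.
|(P ∪ Q) ∖ R| = 71 − 12 = 59.00.

59.00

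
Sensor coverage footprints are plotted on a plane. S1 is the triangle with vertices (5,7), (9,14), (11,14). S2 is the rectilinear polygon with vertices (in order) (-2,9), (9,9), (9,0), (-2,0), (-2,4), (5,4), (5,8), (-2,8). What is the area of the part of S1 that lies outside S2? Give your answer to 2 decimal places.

|S1| = 7, |S1∩S2| = 0.5714.
|S1 ∖ S2| = |S1| − |S1∩S2| = 7 − 0.5714 = 6.43.

6.43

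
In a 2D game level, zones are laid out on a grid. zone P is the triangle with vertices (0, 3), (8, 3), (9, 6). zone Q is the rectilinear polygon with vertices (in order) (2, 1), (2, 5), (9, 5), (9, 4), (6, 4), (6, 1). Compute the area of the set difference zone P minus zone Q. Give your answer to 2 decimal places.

4.17

|zone P| = 12, |zone P∩zone Q| = 7.8333.
|zone P ∖ zone Q| = |zone P| − |zone P∩zone Q| = 12 − 7.8333 = 4.17.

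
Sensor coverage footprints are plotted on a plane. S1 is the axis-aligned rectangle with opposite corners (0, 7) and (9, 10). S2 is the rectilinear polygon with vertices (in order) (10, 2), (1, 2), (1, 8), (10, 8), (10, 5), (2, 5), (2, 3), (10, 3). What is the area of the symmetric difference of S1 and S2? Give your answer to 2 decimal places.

49.00

|S1| = 27, |S2| = 38, |S1∩S2| = 8.
|S1 △ S2| = |S1| + |S2| − 2·|S1∩S2| = 27 + 38 − 16 = 49.00.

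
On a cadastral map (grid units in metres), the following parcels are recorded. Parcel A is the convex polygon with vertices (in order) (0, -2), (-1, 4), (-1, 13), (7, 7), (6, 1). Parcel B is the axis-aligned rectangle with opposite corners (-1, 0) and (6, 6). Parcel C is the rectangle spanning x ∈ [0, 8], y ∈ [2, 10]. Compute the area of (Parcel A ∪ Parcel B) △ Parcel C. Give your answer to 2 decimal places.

48.50

|Parcel A ∪ Parcel B| = 80.3333.
|(Parcel A ∪ Parcel B) ∩ Parcel C| = 47.9167.
|(Parcel A ∪ Parcel B) △ Parcel C| = 80.3333 + 64 − 95.8333 = 48.50.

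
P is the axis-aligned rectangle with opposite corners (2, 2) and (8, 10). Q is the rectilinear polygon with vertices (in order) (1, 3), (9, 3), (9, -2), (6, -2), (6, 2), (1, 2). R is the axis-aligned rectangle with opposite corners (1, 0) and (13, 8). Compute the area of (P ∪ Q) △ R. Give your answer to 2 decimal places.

70.00

|P ∪ Q| = 62.
|(P ∪ Q) ∩ R| = 44.
|(P ∪ Q) △ R| = 62 + 96 − 88 = 70.00.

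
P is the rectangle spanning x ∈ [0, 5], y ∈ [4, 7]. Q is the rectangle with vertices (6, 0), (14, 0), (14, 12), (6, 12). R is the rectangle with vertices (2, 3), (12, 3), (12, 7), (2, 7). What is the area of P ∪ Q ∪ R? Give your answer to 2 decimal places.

118.00

By inclusion–exclusion:
Individual areas: |P| = 15, |Q| = 96, |R| = 40.
|P∩Q| = 0 (no overlap).
|P∩R|: x∈[2,5], y∈[4,7] → 3·3 = 9.
|Q∩R|: x∈[6,12], y∈[3,7] → 6·4 = 24.
|P∩Q∩R| = 0.
|P ∪ Q ∪ R| = 151 − 33 + 0 = 118.00.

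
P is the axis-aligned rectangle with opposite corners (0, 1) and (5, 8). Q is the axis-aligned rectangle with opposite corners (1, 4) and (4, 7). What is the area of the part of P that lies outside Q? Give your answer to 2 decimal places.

26.00

|P∩Q|: x∈[1,4], y∈[4,7] → 3·3 = 9.
|P| = 35.
|P ∖ Q| = |P| − |P∩Q| = 35 − 9 = 26.00.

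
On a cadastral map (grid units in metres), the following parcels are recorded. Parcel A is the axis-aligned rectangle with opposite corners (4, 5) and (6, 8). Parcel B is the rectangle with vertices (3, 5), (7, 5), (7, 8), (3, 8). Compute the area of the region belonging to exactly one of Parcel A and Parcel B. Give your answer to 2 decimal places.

6.00

|Parcel A∩Parcel B|: x∈[4,6], y∈[5,8] → 2·3 = 6.
|Parcel A △ Parcel B| = |Parcel A| + |Parcel B| − 2·|Parcel A∩Parcel B| = 6 + 12 − 12 = 6.00.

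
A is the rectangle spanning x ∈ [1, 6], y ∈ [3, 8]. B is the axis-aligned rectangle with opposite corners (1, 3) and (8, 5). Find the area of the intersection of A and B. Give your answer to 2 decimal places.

|A∩B|: x∈[1,6], y∈[3,5] → 5·2 = 10.

10.00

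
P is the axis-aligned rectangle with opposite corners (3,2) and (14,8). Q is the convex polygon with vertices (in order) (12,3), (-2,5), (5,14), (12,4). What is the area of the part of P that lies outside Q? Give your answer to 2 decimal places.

32.39

|P| = 66, |P∩Q| = 33.6143.
|P ∖ Q| = |P| − |P∩Q| = 66 − 33.6143 = 32.39.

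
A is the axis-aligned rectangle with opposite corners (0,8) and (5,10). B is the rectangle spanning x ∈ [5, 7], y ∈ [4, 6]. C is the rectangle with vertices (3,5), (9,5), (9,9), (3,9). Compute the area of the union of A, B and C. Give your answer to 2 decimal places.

By inclusion–exclusion:
Individual areas: |A| = 10, |B| = 4, |C| = 24.
|A∩B| = 0 (no overlap).
|A∩C|: x∈[3,5], y∈[8,9] → 2·1 = 2.
|B∩C|: x∈[5,7], y∈[5,6] → 2·1 = 2.
|A∩B∩C| = 0.
|A ∪ B ∪ C| = 38 − 4 + 0 = 34.00.

34.00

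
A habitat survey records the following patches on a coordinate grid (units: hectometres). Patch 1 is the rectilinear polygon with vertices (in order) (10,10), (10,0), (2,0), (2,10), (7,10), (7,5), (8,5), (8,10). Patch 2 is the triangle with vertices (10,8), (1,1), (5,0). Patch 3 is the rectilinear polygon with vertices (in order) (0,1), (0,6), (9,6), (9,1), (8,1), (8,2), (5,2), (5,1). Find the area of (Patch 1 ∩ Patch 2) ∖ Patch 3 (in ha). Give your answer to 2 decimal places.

|Patch 1 ∩ Patch 2| = 16.9306.
|(Patch 1 ∩ Patch 2) ∩ Patch 3| = 12.6111.
|(Patch 1 ∩ Patch 2) ∖ Patch 3| = 16.9306 − 12.6111 = 4.32.

4.32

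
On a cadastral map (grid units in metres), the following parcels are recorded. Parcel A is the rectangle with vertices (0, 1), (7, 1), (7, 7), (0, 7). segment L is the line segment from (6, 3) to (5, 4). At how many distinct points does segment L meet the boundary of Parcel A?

0

The segment lies entirely inside Parcel A and never meets its boundary.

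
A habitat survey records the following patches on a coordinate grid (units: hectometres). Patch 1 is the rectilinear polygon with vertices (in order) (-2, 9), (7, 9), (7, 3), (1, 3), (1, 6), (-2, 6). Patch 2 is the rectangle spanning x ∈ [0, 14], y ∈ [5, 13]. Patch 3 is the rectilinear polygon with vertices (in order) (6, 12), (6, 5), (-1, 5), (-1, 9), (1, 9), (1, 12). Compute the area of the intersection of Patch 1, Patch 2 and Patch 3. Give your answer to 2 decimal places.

23.00

The intersection is the polygon with vertices (1,5), (1,6), (0,6), (0,9), (1,9), (6,9), (6,5).
By the shoelace formula its area is 23.00.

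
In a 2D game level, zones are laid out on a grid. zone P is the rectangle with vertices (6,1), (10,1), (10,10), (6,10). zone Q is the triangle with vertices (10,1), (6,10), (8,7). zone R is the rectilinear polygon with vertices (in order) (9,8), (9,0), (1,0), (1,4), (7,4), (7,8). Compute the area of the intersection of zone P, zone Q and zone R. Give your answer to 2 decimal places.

The intersection is the polygon with vertices (8,7), (9,4), (9,3.25), (7,7.75), (7,8), (7.333,8).
By the shoelace formula its area is 2.17.

2.17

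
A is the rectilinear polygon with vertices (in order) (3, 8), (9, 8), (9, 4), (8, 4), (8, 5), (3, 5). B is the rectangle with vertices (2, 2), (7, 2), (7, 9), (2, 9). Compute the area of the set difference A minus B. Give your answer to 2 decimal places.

|A| = 19, |A∩B| = 12.
|A ∖ B| = |A| − |A∩B| = 19 − 12 = 7.00.

7.00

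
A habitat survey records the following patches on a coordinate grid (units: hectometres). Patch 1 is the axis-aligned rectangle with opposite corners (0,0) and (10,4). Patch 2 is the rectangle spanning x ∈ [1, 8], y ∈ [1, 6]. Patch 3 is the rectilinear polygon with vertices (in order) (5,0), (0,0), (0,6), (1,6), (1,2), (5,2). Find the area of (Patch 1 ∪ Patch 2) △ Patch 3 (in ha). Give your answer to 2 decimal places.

44.00

|Patch 1 ∪ Patch 2| = 54.
|(Patch 1 ∪ Patch 2) ∩ Patch 3| = 12.
|(Patch 1 ∪ Patch 2) △ Patch 3| = 54 + 14 − 24 = 44.00.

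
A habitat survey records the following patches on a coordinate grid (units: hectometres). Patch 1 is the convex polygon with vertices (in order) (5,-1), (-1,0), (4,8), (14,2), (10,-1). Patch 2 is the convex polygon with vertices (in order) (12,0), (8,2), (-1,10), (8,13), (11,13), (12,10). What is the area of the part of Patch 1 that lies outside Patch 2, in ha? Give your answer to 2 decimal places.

|Patch 1| = 76, |Patch 1∩Patch 2| = 26.7893.
|Patch 1 ∖ Patch 2| = |Patch 1| − |Patch 1∩Patch 2| = 76 − 26.7893 = 49.21.

49.21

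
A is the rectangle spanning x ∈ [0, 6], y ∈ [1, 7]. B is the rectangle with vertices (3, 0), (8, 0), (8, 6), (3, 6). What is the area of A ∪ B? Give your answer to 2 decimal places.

51.00

By inclusion–exclusion:
Individual areas: |A| = 36, |B| = 30.
|A∩B|: x∈[3,6], y∈[1,6] → 3·5 = 15.
|A ∪ B| = 66 − 15 = 51.00.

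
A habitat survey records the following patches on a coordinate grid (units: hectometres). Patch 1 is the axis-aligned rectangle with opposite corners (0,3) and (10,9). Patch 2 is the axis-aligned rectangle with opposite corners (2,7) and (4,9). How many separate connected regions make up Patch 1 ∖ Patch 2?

Patch 1 ∖ Patch 2 is a single connected region.

1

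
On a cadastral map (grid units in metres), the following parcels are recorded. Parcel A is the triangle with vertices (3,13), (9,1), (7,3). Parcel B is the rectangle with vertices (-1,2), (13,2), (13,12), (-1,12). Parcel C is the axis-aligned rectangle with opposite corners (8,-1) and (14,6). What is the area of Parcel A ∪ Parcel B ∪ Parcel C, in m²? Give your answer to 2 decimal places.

162.05

By inclusion–exclusion:
Individual areas: |Parcel A| = 6, |Parcel B| = 140, |Parcel C| = 42.
|Parcel A∩Parcel B| = 5.7.
|Parcel A∩Parcel C| = 0.5.
|Parcel B∩Parcel C|: x∈[8,13], y∈[2,6] → 5·4 = 20.
|Parcel A∩Parcel B∩Parcel C| = 0.25.
|Parcel A ∪ Parcel B ∪ Parcel C| = 188 − 26.2 + 0.25 = 162.05.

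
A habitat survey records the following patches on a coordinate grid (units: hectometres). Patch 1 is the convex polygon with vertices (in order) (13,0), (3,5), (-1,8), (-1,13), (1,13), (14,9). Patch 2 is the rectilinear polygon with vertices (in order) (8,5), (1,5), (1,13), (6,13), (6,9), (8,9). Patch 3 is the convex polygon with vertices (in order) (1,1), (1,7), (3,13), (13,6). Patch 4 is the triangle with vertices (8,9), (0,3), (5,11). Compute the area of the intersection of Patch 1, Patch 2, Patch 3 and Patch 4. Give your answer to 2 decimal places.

13.49

The intersection is the polygon with vertices (6,9), (8,9), (2.833,5.125), (1.808,5.894), (5,11), (6,10.333).
By the shoelace formula its area is 13.49.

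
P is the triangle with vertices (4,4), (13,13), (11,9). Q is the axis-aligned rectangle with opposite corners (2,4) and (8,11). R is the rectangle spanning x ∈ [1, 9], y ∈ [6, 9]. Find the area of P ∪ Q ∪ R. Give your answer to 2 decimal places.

By inclusion–exclusion:
Individual areas: |P| = 9, |Q| = 42, |R| = 24.
|P∩Q| = 2.2857.
|P∩R| = 2.7714.
|Q∩R|: x∈[2,8], y∈[6,9] → 6·3 = 18.
|P∩Q∩R| = 1.4857.
|P ∪ Q ∪ R| = 75 − 23.0571 + 1.4857 = 53.43.

53.43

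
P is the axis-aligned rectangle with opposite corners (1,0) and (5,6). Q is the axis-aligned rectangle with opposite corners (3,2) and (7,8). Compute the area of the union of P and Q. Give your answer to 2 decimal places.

By inclusion–exclusion:
Individual areas: |P| = 24, |Q| = 24.
|P∩Q|: x∈[3,5], y∈[2,6] → 2·4 = 8.
|P ∪ Q| = 48 − 8 = 40.00.

40.00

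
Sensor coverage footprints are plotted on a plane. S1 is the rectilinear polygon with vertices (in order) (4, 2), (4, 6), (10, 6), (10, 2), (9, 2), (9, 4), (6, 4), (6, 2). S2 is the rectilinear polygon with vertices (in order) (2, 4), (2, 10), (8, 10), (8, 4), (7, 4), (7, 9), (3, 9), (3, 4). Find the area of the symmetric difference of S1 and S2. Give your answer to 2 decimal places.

30.00

|S1| = 18, |S2| = 16, |S1∩S2| = 2.
|S1 △ S2| = |S1| + |S2| − 2·|S1∩S2| = 18 + 16 − 4 = 30.00.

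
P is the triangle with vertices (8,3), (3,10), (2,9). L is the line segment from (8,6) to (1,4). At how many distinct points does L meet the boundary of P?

2

The segment meets the boundary at (6.22,5.492), (5.667,5.333).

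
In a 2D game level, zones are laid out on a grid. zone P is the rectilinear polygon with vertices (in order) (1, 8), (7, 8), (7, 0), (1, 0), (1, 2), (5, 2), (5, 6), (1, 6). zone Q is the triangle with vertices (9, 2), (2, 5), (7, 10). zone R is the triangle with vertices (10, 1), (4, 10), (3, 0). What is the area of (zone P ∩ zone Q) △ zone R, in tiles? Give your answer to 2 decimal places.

27.64

|zone P ∩ zone Q| = 11.4286.
|(zone P ∩ zone Q) ∩ zone R| = 9.1452.
|(zone P ∩ zone Q) △ zone R| = 11.4286 + 34.5 − 18.2905 = 27.64.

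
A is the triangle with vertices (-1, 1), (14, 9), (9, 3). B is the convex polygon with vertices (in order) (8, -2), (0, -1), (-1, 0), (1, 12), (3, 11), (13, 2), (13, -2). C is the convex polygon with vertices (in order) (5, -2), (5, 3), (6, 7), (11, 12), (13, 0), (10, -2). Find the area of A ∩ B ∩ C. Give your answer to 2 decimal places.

11.88

The intersection is the polygon with vertices (10.238,4.486), (9,3), (5,2.2), (5,3), (5.346,4.385), (8.488,6.061).
By the shoelace formula its area is 11.88.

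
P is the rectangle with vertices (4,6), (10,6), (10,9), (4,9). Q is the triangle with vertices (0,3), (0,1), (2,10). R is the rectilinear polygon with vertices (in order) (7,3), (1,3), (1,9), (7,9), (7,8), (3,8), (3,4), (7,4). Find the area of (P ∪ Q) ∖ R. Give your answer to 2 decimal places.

|P ∪ Q| = 20.
|(P ∪ Q) ∩ R| = 3.4683.
|(P ∪ Q) ∖ R| = 20 − 3.4683 = 16.53.

16.53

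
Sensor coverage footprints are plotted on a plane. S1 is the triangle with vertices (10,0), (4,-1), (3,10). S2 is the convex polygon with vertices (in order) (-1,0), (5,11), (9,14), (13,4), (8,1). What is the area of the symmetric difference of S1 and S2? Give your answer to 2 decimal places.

86.58

|S1| = 33.5, |S2| = 102, |S1∩S2| = 24.46.
|S1 △ S2| = |S1| + |S2| − 2·|S1∩S2| = 33.5 + 102 − 48.92 = 86.58.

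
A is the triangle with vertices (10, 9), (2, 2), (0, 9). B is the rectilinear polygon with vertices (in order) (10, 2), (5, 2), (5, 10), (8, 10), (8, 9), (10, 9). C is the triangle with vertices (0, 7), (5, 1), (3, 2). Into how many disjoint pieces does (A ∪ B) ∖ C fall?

2

(A ∪ B) ∖ C splits into 2 disjoint pieces (area 1.304, area 58.964).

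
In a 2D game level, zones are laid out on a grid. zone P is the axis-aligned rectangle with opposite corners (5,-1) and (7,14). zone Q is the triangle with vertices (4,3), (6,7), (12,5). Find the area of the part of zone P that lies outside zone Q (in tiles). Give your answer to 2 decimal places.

24.17

|zone P| = 30, |zone P∩zone Q| = 5.8333.
|zone P ∖ zone Q| = |zone P| − |zone P∩zone Q| = 30 − 5.8333 = 24.17.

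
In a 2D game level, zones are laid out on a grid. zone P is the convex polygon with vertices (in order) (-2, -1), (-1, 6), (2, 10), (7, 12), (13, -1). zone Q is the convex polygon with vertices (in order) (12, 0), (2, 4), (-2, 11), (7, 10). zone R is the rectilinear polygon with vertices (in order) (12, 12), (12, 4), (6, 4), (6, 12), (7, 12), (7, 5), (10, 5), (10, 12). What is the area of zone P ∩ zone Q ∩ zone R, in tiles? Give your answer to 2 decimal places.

8.81

The intersection is the polygon with vertices (7,10), (7,5), (9.5,5), (10,4), (6,4), (6,10.111).
By the shoelace formula its area is 8.81.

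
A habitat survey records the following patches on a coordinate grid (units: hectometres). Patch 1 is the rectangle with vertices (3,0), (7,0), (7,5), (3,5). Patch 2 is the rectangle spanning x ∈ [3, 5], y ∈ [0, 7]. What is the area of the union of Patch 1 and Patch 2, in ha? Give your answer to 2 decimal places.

24.00

By inclusion–exclusion:
Individual areas: |Patch 1| = 20, |Patch 2| = 14.
|Patch 1∩Patch 2|: x∈[3,5], y∈[0,5] → 2·5 = 10.
|Patch 1 ∪ Patch 2| = 34 − 10 = 24.00.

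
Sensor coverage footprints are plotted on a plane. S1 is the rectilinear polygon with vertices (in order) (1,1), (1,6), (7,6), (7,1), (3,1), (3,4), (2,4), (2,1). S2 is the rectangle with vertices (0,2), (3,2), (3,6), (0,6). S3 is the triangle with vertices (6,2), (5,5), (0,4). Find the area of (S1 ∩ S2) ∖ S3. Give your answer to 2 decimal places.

4.70

|S1 ∩ S2| = 6.
|(S1 ∩ S2) ∩ S3| = 1.3.
|(S1 ∩ S2) ∖ S3| = 6 − 1.3 = 4.70.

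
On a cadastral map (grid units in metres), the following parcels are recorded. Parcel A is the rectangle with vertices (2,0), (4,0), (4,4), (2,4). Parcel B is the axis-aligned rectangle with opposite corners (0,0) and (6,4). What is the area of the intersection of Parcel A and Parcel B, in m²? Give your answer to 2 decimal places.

8.00

|Parcel A∩Parcel B|: x∈[2,4], y∈[0,4] → 2·4 = 8.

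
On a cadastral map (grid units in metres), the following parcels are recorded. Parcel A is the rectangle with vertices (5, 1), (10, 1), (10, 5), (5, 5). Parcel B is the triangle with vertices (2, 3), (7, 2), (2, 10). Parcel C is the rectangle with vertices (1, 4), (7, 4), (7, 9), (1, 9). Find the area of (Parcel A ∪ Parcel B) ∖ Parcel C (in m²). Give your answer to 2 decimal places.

|Parcel A ∪ Parcel B| = 34.7125.
|(Parcel A ∪ Parcel B) ∩ Parcel C| = 12.5.
|(Parcel A ∪ Parcel B) ∖ Parcel C| = 34.7125 − 12.5 = 22.21.

22.21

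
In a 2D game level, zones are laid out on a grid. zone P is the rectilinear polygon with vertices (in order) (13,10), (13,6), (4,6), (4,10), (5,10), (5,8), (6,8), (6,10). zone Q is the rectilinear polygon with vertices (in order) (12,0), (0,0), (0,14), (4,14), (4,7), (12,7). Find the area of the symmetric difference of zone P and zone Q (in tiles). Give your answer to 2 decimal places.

|zone P| = 34, |zone Q| = 112, |zone P∩zone Q| = 8.
|zone P △ zone Q| = |zone P| + |zone Q| − 2·|zone P∩zone Q| = 34 + 112 − 16 = 130.00.

130.00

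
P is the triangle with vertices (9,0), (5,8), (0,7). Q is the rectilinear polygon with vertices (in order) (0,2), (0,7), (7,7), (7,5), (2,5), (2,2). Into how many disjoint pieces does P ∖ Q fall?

P ∖ Q splits into 2 disjoint pieces (area 9.8214, area 2.75).

2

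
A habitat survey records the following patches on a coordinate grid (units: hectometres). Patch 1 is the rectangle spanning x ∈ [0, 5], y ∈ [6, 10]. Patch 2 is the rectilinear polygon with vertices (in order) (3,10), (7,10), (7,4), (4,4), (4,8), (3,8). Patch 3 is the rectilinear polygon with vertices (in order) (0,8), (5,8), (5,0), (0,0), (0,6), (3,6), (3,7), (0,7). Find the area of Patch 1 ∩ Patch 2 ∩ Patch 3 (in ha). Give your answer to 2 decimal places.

2.00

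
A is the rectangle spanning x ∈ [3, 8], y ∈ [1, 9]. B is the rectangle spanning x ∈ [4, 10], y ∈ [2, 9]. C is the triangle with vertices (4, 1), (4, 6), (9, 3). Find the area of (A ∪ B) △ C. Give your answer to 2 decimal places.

|A ∪ B| = 54.
|(A ∪ B) ∩ C| = 12.5.
|(A ∪ B) △ C| = 54 + 12.5 − 25 = 41.50.

41.50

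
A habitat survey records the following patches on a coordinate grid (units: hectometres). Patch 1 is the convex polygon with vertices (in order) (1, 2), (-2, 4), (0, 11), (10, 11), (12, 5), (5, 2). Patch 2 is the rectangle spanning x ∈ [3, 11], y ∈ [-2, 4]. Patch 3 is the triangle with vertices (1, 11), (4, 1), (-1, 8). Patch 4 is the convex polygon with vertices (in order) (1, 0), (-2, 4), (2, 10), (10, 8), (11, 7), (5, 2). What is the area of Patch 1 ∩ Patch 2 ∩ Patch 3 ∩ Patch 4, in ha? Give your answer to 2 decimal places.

0.74

The intersection is the polygon with vertices (3,2.4), (3,4), (3.1,4), (3.7,2), (3.286,2).
By the shoelace formula its area is 0.74.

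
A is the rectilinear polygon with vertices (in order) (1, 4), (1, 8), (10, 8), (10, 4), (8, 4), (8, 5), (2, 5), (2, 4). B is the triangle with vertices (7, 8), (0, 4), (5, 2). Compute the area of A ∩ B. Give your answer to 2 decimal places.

The intersection is the polygon with vertices (1,4.571), (7,8), (6,5), (2,5), (2,4), (1,4).
By the shoelace formula its area is 7.21.

7.21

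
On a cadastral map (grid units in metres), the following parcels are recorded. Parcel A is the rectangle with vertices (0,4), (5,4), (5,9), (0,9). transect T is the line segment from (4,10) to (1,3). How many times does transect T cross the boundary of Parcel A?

The segment meets the boundary at (1.429,4), (3.571,9).

2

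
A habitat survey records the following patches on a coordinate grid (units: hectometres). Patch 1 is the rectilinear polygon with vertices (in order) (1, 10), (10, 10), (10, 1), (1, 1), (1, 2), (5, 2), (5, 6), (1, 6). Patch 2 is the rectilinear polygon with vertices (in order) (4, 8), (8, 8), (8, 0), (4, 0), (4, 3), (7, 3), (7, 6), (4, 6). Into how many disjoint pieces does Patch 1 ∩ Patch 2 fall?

1

Patch 1 ∩ Patch 2 is a single connected region.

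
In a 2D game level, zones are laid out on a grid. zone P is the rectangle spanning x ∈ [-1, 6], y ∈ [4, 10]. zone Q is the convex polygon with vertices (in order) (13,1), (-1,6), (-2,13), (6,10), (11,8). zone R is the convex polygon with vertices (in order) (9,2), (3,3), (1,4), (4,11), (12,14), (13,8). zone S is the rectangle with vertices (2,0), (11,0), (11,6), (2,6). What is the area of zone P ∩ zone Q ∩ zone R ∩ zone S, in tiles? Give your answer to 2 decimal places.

6.79

The intersection is the polygon with vertices (2,4.929), (2,6), (6,6), (6,4), (4.6,4).
By the shoelace formula its area is 6.79.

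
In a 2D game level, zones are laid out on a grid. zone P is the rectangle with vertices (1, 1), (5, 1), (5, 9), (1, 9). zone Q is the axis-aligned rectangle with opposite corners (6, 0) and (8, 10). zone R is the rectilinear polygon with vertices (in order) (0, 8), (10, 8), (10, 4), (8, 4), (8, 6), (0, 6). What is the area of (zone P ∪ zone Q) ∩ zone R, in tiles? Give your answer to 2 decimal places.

|zone P ∪ zone Q| = 52.
|(zone P ∪ zone Q) ∩ zone R| = 12.00.

12.00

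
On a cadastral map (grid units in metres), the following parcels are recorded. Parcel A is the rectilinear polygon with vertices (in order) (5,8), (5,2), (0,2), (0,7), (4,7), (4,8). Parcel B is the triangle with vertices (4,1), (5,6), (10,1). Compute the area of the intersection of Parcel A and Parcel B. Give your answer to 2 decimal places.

The intersection is the polygon with vertices (5,2), (4.2,2), (5,6).
By the shoelace formula its area is 1.60.

1.60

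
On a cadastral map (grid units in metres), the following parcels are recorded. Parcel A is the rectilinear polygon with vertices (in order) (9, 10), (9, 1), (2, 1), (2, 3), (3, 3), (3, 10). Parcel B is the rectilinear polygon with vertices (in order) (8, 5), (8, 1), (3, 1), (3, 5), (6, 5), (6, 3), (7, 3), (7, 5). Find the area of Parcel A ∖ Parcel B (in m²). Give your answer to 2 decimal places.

|Parcel A| = 56, |Parcel A∩Parcel B| = 18.
|Parcel A ∖ Parcel B| = |Parcel A| − |Parcel A∩Parcel B| = 56 − 18 = 38.00.

38.00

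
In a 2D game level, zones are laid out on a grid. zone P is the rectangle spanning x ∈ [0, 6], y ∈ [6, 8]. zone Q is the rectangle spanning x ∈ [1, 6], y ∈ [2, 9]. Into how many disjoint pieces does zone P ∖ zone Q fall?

zone P ∖ zone Q is a single connected region.

1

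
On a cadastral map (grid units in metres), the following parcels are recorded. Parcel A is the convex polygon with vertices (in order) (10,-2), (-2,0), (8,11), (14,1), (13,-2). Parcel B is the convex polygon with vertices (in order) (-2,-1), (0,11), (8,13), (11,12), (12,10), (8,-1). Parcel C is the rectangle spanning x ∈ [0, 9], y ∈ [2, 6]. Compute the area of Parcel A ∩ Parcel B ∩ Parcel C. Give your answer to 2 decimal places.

29.44

The intersection is the polygon with vertices (3.454,6), (9,6), (9,2), (0,2), (0,2.2).
By the shoelace formula its area is 29.44.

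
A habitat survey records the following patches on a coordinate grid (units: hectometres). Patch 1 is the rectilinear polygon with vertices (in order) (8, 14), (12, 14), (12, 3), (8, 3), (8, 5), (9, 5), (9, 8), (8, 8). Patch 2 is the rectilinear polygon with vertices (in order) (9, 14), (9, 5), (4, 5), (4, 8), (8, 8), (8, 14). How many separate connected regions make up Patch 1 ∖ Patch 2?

Patch 1 ∖ Patch 2 is a single connected region.

1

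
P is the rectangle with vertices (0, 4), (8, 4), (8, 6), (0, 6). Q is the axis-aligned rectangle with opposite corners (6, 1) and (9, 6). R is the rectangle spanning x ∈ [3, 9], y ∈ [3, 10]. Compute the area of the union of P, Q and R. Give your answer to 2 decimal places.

By inclusion–exclusion:
Individual areas: |P| = 16, |Q| = 15, |R| = 42.
|P∩Q|: x∈[6,8], y∈[4,6] → 2·2 = 4.
|P∩R|: x∈[3,8], y∈[4,6] → 5·2 = 10.
|Q∩R|: x∈[6,9], y∈[3,6] → 3·3 = 9.
|P∩Q∩R| = 4.
|P ∪ Q ∪ R| = 73 − 23 + 4 = 54.00.

54.00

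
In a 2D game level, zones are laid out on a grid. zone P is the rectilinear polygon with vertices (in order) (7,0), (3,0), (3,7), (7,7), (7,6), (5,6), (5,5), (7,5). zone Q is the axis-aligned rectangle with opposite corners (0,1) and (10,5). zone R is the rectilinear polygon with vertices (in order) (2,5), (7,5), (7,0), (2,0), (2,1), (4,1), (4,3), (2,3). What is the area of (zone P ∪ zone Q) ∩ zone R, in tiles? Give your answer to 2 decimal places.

20.00

|zone P ∪ zone Q| = 50.
|(zone P ∪ zone Q) ∩ zone R| = 20.00.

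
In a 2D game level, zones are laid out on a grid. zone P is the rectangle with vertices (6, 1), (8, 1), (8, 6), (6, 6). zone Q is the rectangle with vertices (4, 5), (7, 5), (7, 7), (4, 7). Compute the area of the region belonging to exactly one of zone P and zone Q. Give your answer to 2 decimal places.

|zone P∩zone Q|: x∈[6,7], y∈[5,6] → 1·1 = 1.
|zone P △ zone Q| = |zone P| + |zone Q| − 2·|zone P∩zone Q| = 10 + 6 − 2 = 14.00.

14.00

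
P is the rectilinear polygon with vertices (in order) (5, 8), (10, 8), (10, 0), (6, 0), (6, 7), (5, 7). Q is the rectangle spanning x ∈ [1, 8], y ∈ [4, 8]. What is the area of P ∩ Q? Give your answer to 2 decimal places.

9.00

The intersection is the polygon with vertices (8,8), (8,4), (6,4), (6,7), (5,7), (5,8).
By the shoelace formula its area is 9.00.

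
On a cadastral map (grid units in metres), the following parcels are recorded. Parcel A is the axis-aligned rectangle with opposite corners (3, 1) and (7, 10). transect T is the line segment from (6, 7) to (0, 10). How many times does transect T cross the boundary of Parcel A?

1

The segment meets the boundary at (3,8.5).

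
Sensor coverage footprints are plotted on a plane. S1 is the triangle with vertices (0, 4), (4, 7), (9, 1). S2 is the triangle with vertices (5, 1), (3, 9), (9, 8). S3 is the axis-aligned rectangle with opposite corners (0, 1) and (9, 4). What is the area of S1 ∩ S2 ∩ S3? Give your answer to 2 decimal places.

3.01

The intersection is the polygon with vertices (6.627,3.848), (5.64,2.12), (4.636,2.454), (4.25,4), (6.5,4).
By the shoelace formula its area is 3.01.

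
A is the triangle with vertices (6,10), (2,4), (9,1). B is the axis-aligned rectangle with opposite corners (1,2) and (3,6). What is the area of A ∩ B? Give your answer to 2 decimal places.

The intersection is the polygon with vertices (2,4), (3,5.5), (3,3.571).
By the shoelace formula its area is 0.96.

0.96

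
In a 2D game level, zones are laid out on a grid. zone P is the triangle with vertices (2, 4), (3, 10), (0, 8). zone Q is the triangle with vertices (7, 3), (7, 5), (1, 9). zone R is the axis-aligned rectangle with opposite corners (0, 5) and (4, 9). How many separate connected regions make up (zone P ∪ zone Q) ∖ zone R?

(zone P ∪ zone Q) ∖ zone R splits into 3 disjoint pieces (area 0.3333, area 0.6667, area 4.5).

3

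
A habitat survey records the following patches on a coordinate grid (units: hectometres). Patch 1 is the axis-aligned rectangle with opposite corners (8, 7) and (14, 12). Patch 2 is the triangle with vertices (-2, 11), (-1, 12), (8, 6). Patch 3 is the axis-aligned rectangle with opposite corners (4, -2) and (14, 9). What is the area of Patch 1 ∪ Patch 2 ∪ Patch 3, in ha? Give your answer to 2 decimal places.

By inclusion–exclusion:
Individual areas: |Patch 1| = 30, |Patch 2| = 7.5, |Patch 3| = 110.
|Patch 1∩Patch 2| = 0.
|Patch 1∩Patch 3|: x∈[8,14], y∈[7,9] → 6·2 = 12.
|Patch 2∩Patch 3| = 1.3333.
|Patch 1∩Patch 2∩Patch 3| = 0.
|Patch 1 ∪ Patch 2 ∪ Patch 3| = 147.5 − 13.3333 + 0 = 134.17.

134.17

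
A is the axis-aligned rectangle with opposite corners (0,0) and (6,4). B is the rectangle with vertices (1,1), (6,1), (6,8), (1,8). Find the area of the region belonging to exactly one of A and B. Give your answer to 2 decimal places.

29.00

|A∩B|: x∈[1,6], y∈[1,4] → 5·3 = 15.
|A △ B| = |A| + |B| − 2·|A∩B| = 24 + 35 − 30 = 29.00.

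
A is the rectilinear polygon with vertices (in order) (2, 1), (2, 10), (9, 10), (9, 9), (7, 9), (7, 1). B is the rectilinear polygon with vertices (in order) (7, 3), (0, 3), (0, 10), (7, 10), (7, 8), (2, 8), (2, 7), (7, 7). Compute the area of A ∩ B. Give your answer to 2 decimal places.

30.00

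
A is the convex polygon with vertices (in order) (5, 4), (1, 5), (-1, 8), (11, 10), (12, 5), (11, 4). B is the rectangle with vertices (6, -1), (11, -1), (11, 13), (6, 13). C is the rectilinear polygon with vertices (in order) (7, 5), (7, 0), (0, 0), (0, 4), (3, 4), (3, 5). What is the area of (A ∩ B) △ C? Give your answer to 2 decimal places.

57.92

|A ∩ B| = 27.9167.
|(A ∩ B) ∩ C| = 1.
|(A ∩ B) △ C| = 27.9167 + 32 − 2 = 57.92.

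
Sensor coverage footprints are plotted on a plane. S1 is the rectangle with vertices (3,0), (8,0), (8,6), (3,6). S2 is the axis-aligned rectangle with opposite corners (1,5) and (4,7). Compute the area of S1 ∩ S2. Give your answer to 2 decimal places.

|S1∩S2|: x∈[3,4], y∈[5,6] → 1·1 = 1.

1.00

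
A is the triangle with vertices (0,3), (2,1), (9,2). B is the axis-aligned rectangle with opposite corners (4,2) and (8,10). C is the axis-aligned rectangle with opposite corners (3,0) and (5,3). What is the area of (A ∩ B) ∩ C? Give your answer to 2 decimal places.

The region (A ∩ B) ∩ C is the polygon with vertices (4,2), (4,2.556), (5,2.444), (5,2).
By the shoelace formula its area is 0.50.

0.50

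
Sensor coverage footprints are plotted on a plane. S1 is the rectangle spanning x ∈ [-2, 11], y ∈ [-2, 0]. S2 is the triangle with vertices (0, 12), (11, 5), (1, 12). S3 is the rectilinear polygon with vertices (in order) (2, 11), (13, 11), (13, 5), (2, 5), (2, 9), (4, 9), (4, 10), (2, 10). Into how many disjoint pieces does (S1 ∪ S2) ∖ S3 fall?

(S1 ∪ S2) ∖ S3 splits into 3 disjoint pieces (area 26, area 0.987, area 0.2266).

3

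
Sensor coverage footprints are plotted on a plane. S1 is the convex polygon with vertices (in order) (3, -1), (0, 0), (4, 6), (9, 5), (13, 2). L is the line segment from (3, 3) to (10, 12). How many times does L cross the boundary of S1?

The segment meets the boundary at (5.154,5.769).

1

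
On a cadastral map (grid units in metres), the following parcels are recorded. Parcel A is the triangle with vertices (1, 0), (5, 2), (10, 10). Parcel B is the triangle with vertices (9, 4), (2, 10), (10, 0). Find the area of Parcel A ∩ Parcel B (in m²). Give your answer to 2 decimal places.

The intersection is the polygon with vertices (6.491,4.386), (5.765,5.294), (6.516,6.129), (7.209,5.535).
By the shoelace formula its area is 1.26.

1.26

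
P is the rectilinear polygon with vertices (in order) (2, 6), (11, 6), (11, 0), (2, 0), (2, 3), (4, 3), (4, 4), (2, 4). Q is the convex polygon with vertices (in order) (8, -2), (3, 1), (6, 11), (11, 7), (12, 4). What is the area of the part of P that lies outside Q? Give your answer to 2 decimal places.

|P| = 52, |P∩Q| = 41.0833.
|P ∖ Q| = |P| − |P∩Q| = 52 − 41.0833 = 10.92.

10.92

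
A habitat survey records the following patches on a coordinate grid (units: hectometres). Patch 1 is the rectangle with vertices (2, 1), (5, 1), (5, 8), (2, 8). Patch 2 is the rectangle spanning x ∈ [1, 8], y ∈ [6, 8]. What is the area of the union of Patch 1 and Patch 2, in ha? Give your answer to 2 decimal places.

29.00

By inclusion–exclusion:
Individual areas: |Patch 1| = 21, |Patch 2| = 14.
|Patch 1∩Patch 2|: x∈[2,5], y∈[6,8] → 3·2 = 6.
|Patch 1 ∪ Patch 2| = 35 − 6 = 29.00.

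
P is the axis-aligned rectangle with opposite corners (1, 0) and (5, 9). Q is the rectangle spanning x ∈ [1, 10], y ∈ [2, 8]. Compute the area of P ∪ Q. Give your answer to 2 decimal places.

66.00

By inclusion–exclusion:
Individual areas: |P| = 36, |Q| = 54.
|P∩Q|: x∈[1,5], y∈[2,8] → 4·6 = 24.
|P ∪ Q| = 90 − 24 = 66.00.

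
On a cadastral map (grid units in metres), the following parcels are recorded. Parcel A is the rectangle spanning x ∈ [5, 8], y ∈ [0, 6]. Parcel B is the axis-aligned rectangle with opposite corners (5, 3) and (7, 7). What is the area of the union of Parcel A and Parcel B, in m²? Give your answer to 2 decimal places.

20.00

By inclusion–exclusion:
Individual areas: |Parcel A| = 18, |Parcel B| = 8.
|Parcel A∩Parcel B|: x∈[5,7], y∈[3,6] → 2·3 = 6.
|Parcel A ∪ Parcel B| = 26 − 6 = 20.00.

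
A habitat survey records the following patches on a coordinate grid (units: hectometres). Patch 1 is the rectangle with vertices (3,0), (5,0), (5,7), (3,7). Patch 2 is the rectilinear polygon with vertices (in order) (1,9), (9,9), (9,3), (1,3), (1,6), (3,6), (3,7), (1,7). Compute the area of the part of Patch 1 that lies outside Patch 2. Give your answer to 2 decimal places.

6.00

|Patch 1| = 14, |Patch 1∩Patch 2| = 8.
|Patch 1 ∖ Patch 2| = |Patch 1| − |Patch 1∩Patch 2| = 14 − 8 = 6.00.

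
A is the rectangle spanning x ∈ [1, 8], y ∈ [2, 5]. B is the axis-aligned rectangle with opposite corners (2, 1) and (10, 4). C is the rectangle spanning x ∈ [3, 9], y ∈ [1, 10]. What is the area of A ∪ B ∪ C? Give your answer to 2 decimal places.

By inclusion–exclusion:
Individual areas: |A| = 21, |B| = 24, |C| = 54.
|A∩B|: x∈[2,8], y∈[2,4] → 6·2 = 12.
|A∩C|: x∈[3,8], y∈[2,5] → 5·3 = 15.
|B∩C|: x∈[3,9], y∈[1,4] → 6·3 = 18.
|A∩B∩C| = 10.
|A ∪ B ∪ C| = 99 − 45 + 10 = 64.00.

64.00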